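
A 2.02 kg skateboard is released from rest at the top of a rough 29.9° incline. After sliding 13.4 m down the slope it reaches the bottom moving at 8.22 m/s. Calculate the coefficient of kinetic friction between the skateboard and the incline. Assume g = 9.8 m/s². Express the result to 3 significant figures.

μ_k = 0.278

The energy dissipated by friction is the PE lost minus the KE gained:
mgL sinθ = 132.23 J; ½mv² = 68.244 J
W_f = 132.23 − 68.244 = 63.99 J
μ_k = W_f/(mg cosθ · L) = 63.99/(17.16 × 13.4) = 0.2783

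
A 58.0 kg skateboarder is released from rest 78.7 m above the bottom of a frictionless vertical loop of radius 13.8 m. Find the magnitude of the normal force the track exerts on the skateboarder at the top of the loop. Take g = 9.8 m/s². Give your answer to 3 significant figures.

Energy from release to top (height 2r): mgh = ½mv_top² + mg(2r)
v_top² = 2g(h − 2r) = 2(9.8)(78.7 − 27.60) = 1001.6 m²/s²
At the top, both N and weight point toward the centre: N + mg = mv_top²/r
N = m(v_top²/r − g) = 58.0(1001.6/13.8 − 9.8) = 3641 N

N = 3640 N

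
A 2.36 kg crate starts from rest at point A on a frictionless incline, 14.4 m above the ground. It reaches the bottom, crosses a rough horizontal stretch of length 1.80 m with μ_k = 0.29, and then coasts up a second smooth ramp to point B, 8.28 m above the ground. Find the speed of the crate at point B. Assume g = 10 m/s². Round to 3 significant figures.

Energy at A: mgh₁ = (2.36)(10)(14.4) = 339.84 J
Friction loss: W_f = μ_k mg d = 12.32 J
At B: ½mv² + mgh₂ = mgh₁ − W_f
½mv² = 339.84 − 12.32 − 195.41 = 132.11 J
v = √(2 × 132.11/2.36) = 10.58 m/s

v = 10.6 m/s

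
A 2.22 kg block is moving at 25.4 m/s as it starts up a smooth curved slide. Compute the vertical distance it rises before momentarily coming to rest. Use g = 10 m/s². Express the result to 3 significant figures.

By energy conservation, ½mv² = mgh
h = v²/(2g) = 25.4²/(2 × 10) = 32.26 m

h = 32.3 m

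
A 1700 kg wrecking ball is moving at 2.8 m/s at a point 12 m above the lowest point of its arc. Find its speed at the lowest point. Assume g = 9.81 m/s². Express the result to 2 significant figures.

Energy conservation between the two points: ½mv₀² + mgh = ½mv²
v² = v₀² + 2gh = (2.8)² + 2(9.81)(12) = 243.28
v = √243.28 = 15.60 m/s

v = 16 m/s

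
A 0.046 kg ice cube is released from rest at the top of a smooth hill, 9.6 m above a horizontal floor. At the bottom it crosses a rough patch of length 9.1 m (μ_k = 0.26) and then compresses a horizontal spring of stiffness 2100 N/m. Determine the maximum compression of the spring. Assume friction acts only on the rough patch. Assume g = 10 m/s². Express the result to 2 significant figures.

x = 0.056 m

Initial energy: E₁ = mgh = (0.046)(10)(9.6) = 4.4160 J
Friction removes W_f = μ_k mg d = (0.26)(0.046)(10)(9.1) = 1.088 J
Energy reaching the spring: E = 4.4160 − 1.088 = 3.3276 J
At max compression ½kx² = E ⇒ x = √(2E/k) = √(2 × 3.3276/2100) = 0.05630 m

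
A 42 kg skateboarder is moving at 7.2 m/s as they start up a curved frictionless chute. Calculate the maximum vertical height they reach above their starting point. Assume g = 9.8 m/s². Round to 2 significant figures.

By energy conservation, ½mv² = mgh
h = v²/(2g) = 7.2²/(2 × 9.8) = 2.645 m

h = 2.6 m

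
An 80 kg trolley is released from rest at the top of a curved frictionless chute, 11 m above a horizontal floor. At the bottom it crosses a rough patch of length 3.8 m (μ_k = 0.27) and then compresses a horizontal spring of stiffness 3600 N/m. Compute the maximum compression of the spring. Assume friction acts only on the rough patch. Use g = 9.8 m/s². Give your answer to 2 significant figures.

x = 2.1 m

Initial energy: E₁ = mgh = (80)(9.8)(11) = 8624.0 J
Friction removes W_f = μ_k mg d = (0.27)(80)(9.8)(3.8) = 804.4 J
Energy reaching the spring: E = 8624.0 − 804.4 = 7819.6 J
At max compression ½kx² = E ⇒ x = √(2E/k) = √(2 × 7819.6/3600) = 2.084 m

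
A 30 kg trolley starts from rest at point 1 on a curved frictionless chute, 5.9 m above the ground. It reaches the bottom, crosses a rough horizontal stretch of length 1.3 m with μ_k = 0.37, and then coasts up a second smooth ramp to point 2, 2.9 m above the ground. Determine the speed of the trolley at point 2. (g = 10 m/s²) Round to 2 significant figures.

Energy at 1: mgh₁ = (30)(10)(5.9) = 1770.0 J
Friction loss: W_f = μ_k mg d = 144.3 J
At 2: ½mv² + mgh₂ = mgh₁ − W_f
½mv² = 1770.0 − 144.3 − 870.00 = 755.70 J
v = √(2 × 755.70/30) = 7.098 m/s

v = 7.1 m/s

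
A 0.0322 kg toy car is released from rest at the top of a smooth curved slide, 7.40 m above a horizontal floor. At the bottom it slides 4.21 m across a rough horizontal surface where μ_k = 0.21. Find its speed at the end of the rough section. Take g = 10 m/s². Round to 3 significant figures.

v = 11.4 m/s

Energy bookkeeping (friction removes W_f = μ_k N d):
mgh = ½mv² + μ_k m g d
W_f = μ_k mg d = (0.21)(0.0322)(10)(4.21) = 0.2847 J
½mv² = mgh − W_f = 2.3828 − 0.2847 = 2.0981 J
v = √(2 × 2.0981/0.0322) = 11.42 m/s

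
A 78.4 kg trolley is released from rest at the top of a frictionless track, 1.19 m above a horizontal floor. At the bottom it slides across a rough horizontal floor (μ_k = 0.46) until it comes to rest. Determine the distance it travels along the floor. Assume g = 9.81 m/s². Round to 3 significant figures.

Applying the work–energy principle:
At rest all PE has been dissipated by friction: mgh = μ_k m g d
d = h/μ_k = 1.19/0.46 = 2.587 m

d = 2.59 m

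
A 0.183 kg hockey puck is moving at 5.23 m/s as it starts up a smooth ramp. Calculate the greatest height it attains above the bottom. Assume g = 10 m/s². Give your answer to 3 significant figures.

h = 1.37 m

By energy conservation, ½mv² = mgh
h = v²/(2g) = 5.23²/(2 × 10) = 1.368 m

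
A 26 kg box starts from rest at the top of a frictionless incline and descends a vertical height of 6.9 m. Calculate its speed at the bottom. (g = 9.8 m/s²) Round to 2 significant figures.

v = 12 m/s

Equating total energy at the two states: mgh = ½mv²
v = √(2gh) = √(2 × 9.8 × 6.9) = √135.24 = 11.63 m/s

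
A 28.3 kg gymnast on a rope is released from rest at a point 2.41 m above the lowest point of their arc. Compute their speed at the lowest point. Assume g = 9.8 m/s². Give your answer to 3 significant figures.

Mechanical energy is conserved (no friction): mgh = ½mv²
v = √(2gh) = √(2 × 9.8 × 2.41) = √47.236 = 6.873 m/s

v = 6.87 m/s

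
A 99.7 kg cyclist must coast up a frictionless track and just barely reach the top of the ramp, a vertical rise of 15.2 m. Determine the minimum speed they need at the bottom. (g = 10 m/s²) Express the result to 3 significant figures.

v = 17.4 m/s

At the top they are momentarily at rest, so all KE converts to PE: ½mv² = mgh
v = √(2gh) = √(2 × 10 × 15.2) = 17.44 m/s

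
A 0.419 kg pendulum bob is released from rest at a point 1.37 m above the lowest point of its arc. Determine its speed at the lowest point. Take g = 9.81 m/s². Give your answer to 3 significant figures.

By conservation of mechanical energy, mgh = ½mv²
v = √(2gh) = √(2 × 9.81 × 1.37) = √26.879 = 5.185 m/s

v = 5.18 m/s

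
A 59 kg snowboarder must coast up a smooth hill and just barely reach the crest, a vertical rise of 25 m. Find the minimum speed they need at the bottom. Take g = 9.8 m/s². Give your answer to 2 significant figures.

v = 22 m/s

At the top they are momentarily at rest, so all KE converts to PE: ½mv² = mgh
v = √(2gh) = √(2 × 9.8 × 25) = 22.14 m/s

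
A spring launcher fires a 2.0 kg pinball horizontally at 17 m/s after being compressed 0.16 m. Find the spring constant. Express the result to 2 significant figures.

k = 23000 N/m

Energy stored in the spring equals the launch KE: ½kx² = ½mv²
k = mv²/x² = (2.0)(17)²/(0.16)² = 22578 N/m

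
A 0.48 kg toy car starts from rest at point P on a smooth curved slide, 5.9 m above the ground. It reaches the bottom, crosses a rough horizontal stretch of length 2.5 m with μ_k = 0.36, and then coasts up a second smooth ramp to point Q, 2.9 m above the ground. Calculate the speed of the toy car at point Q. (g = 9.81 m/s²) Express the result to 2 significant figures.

Energy at P: mgh₁ = (0.48)(9.81)(5.9) = 27.782 J
Friction loss: W_f = μ_k mg d = 4.238 J
At Q: ½mv² + mgh₂ = mgh₁ − W_f
½mv² = 27.782 − 4.238 − 13.656 = 9.8885 J
v = √(2 × 9.8885/0.48) = 6.419 m/s

v = 6.4 m/s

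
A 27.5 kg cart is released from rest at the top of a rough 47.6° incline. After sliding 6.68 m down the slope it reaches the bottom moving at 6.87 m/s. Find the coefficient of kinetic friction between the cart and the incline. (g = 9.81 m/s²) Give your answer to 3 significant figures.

The energy dissipated by friction is the PE lost minus the KE gained:
mgL sinθ = 1330.8 J; ½mv² = 648.96 J
W_f = 1330.8 − 648.96 = 681.8 J
μ_k = W_f/(mg cosθ · L) = 681.8/(181.9 × 6.68) = 0.5611

μ_k = 0.561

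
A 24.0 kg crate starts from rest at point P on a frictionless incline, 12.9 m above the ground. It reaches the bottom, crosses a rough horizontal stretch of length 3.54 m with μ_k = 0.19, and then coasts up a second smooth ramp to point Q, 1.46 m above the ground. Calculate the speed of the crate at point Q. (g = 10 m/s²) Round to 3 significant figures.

Energy at P: mgh₁ = (24.0)(10)(12.9) = 3096.0 J
Friction loss: W_f = μ_k mg d = 161.4 J
At Q: ½mv² + mgh₂ = mgh₁ − W_f
½mv² = 3096.0 − 161.4 − 350.40 = 2584.2 J
v = √(2 × 2584.2/24.0) = 14.67 m/s

v = 14.7 m/s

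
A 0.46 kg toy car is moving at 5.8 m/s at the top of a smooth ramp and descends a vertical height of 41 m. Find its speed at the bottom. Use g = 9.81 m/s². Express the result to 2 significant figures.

Equating total energy at the two states: ½mv₀² + mgh = ½mv²
v² = v₀² + 2gh = (5.8)² + 2(9.81)(41) = 838.06
v = √838.06 = 28.95 m/s

v = 29 m/s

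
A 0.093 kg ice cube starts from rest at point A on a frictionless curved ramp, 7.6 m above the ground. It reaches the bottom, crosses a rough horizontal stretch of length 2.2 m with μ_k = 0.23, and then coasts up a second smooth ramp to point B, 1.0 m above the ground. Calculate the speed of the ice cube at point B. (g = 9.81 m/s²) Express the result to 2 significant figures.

v = 11 m/s

Energy at A: mgh₁ = (0.093)(9.81)(7.6) = 6.9337 J
Friction loss: W_f = μ_k mg d = 0.4616 J
At B: ½mv² + mgh₂ = mgh₁ − W_f
½mv² = 6.9337 − 0.4616 − 0.91233 = 5.5597 J
v = √(2 × 5.5597/0.093) = 10.93 m/s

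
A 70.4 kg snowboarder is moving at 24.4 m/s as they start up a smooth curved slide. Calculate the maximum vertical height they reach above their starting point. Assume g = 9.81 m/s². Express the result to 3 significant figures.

Setting KE at the bottom equal to PE gained: ½mv² = mgh
h = v²/(2g) = 24.4²/(2 × 9.81) = 30.34 m

h = 30.3 m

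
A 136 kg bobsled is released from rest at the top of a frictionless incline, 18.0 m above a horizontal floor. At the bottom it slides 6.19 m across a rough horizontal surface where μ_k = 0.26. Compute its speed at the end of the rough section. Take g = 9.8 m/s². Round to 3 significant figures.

Applying the work–energy principle:
mgh = ½mv² + μ_k m g d
W_f = μ_k mg d = (0.26)(136)(9.8)(6.19) = 2145 J
½mv² = mgh − W_f = 23990 − 2145 = 21845 J
v = √(2 × 21845/136) = 17.92 m/s

v = 17.9 m/s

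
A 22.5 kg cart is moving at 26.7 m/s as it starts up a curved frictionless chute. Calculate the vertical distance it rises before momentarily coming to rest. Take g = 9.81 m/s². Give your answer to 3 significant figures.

By energy conservation, ½mv² = mgh
h = v²/(2g) = 26.7²/(2 × 9.81) = 36.33 m

h = 36.3 m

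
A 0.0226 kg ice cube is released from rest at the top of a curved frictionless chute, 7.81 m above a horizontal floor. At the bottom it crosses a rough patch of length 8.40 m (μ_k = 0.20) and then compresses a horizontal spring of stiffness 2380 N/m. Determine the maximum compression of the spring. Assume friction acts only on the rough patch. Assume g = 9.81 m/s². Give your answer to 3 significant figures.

x = 0.0338 m

Initial energy: E₁ = mgh = (0.0226)(9.81)(7.81) = 1.7315 J
Friction removes W_f = μ_k mg d = (0.20)(0.0226)(9.81)(8.40) = 0.3725 J
Energy reaching the spring: E = 1.7315 − 0.3725 = 1.3591 J
At max compression ½kx² = E ⇒ x = √(2E/k) = √(2 × 1.3591/2380) = 0.03379 m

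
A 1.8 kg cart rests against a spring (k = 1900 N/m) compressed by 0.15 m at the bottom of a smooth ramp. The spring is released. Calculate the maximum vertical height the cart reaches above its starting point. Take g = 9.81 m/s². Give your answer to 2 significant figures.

Energy conservation from release to the highest point: ½kx² = mgh
h = kx²/(2mg) = (1900)(0.15)²/(2 × 1.8 × 9.81) = 1.210 m

h = 1.2 m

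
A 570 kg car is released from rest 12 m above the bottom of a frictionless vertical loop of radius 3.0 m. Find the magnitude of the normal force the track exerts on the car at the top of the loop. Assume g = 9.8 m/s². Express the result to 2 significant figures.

N = 17000 N

Energy from release to top (height 2r): mgh = ½mv_top² + mg(2r)
v_top² = 2g(h − 2r) = 2(9.8)(12 − 6.000) = 117.60 m²/s²
At the top, both N and weight point toward the centre: N + mg = mv_top²/r
N = m(v_top²/r − g) = 570(117.60/3.0 − 9.8) = 16758 N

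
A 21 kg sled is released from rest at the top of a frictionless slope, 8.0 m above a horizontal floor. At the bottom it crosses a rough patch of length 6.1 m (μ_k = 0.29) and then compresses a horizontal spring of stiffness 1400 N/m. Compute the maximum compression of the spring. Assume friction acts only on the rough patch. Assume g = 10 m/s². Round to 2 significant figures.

Initial energy: E₁ = mgh = (21)(10)(8.0) = 1680.0 J
Friction removes W_f = μ_k mg d = (0.29)(21)(10)(6.1) = 371.5 J
Energy reaching the spring: E = 1680.0 − 371.5 = 1308.5 J
At max compression ½kx² = E ⇒ x = √(2E/k) = √(2 × 1308.5/1400) = 1.367 m

x = 1.4 m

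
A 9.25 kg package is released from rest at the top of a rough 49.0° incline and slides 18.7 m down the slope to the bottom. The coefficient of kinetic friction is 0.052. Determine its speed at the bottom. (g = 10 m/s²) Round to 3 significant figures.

Taking the bottom as reference, mgh = ½mv² + μ_k N L with h = L sinθ, N = mg cosθ:
mgh = mgL sinθ = (9.25)(10)(18.7)sin49.0° = 1305.5 J
W_f = μ_k mg cosθ · L = (0.052)(9.25)(10)cos49.0°·18.7 = 59.01 J
½mv² = 1305.5 − 59.01 = 1246.4 J
v = √(2 × 1246.4/9.25) = 16.42 m/s

v = 16.4 m/s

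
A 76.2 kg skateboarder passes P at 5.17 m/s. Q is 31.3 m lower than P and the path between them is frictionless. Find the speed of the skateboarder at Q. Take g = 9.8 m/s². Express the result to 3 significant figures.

v = 25.3 m/s

Mechanical energy is conserved (no friction): ½mv₀² + mgh = ½mv²
v² = v₀² + 2gh = (5.17)² + 2(9.8)(31.3) = 640.21
v = √640.21 = 25.30 m/s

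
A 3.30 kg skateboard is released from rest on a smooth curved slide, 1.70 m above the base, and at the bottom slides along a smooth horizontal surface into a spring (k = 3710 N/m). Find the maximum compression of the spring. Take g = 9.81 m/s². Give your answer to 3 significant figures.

At max compression the skateboard is momentarily at rest: mgh = ½kx²
x = √(2mgh/k) = √(2 × 3.30 × 9.81 × 1.70 / 3710) = 0.1722 m

x = 0.172 m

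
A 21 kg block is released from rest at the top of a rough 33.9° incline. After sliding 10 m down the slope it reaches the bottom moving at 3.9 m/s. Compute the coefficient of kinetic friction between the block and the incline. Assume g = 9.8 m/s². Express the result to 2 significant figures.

The energy dissipated by friction is the PE lost minus the KE gained:
mgL sinθ = 1147.8 J; ½mv² = 159.70 J
W_f = 1147.8 − 159.70 = 988.1 J
μ_k = W_f/(mg cosθ · L) = 988.1/(170.8 × 10) = 0.5785

μ_k = 0.58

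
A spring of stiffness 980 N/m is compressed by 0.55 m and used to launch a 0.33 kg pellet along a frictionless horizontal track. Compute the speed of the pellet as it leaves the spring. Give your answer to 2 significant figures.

Conservation of energy: ½kx² = ½mv²
v = x√(k/m) = 0.55 × √(980/0.33) = 29.97 m/s

v = 30 m/s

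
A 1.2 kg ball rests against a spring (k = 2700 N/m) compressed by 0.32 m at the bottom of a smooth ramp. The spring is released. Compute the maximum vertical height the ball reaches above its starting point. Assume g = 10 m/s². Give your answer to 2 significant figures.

At maximum height the ball is at rest, so ½kx² = mgh
h = kx²/(2mg) = (2700)(0.32)²/(2 × 1.2 × 10) = 11.52 m

h = 12 m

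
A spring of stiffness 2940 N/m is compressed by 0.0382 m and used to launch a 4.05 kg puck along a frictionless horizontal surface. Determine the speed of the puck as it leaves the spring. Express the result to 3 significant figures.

Conservation of energy: ½kx² = ½mv²
v = x√(k/m) = 0.0382 × √(2940/4.05) = 1.029 m/s

v = 1.03 m/s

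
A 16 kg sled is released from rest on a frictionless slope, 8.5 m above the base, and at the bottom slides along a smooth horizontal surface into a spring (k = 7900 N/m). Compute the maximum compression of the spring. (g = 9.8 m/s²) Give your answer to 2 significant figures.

Energy conservation (no friction) from release to max compression: mgh = ½kx²
x = √(2mgh/k) = √(2 × 16 × 9.8 × 8.5 / 7900) = 0.5809 m

x = 0.58 m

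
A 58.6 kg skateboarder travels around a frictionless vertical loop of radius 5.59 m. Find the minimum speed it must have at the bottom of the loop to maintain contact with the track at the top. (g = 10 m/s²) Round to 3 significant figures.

At the top: mg = mv_top²/r ⇒ v_top² = gr = 55.90 m²/s²
Energy from bottom to top (height 2r): ½mv_bot² = ½mv_top² + mg(2r)
v_bot² = gr + 4gr = 5gr = 279.5
v_bot = √(5gr) = 16.72 m/s

v = 16.7 m/s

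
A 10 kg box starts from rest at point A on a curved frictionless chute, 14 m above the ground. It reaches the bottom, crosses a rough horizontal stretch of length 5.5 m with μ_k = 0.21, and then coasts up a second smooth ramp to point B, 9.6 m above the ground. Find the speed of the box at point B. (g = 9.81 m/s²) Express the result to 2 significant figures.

Energy at A: mgh₁ = (10)(9.81)(14) = 1373.4 J
Friction loss: W_f = μ_k mg d = 113.3 J
At B: ½mv² + mgh₂ = mgh₁ − W_f
½mv² = 1373.4 − 113.3 − 941.76 = 318.33 J
v = √(2 × 318.33/10) = 7.979 m/s

v = 8.0 m/s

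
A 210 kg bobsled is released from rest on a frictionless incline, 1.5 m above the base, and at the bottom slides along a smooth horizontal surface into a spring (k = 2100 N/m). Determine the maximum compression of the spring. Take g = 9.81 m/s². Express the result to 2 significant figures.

x = 1.7 m

Energy conservation (no friction) from release to max compression: mgh = ½kx²
x = √(2mgh/k) = √(2 × 210 × 9.81 × 1.5 / 2100) = 1.716 m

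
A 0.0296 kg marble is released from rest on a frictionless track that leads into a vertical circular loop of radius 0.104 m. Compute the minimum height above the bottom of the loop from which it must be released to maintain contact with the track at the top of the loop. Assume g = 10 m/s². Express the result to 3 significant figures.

h = 0.260 m

At the top, for minimum speed gravity alone supplies the centripetal force: mg = mv_top²/r ⇒ v_top² = gr = 1.040 m²/s²
Energy conservation from release height h to the top (height 2r): mgh = ½mv_top² + mg(2r)
h = v_top²/(2g) + 2r = r/2 + 2r = 5r/2 = 0.2600 m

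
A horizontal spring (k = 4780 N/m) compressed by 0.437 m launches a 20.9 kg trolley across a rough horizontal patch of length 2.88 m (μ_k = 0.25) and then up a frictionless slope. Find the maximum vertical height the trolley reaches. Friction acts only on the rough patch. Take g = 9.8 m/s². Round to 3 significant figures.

Spring energy: E₀ = ½kx² = ½(4780)(0.437)² = 456.42 J
Friction: W_f = μ_k mg d = (0.25)(20.9)(9.8)(2.88) = 147.5 J
Energy at base of ramp: E = 456.42 − 147.5 = 308.95 J
At max height all remaining energy is PE: mgh = E ⇒ h = E/(mg) = 308.95/(20.9 × 9.8) = 1.508 m

h = 1.51 m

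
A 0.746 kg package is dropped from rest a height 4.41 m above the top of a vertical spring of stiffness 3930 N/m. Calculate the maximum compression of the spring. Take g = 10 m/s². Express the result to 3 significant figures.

Take the reference level at the top of the uncompressed spring. At max compression the package has fallen H + x and is momentarily at rest:
mg(H + x) = ½kx²
½(3930)x² − (0.746)(10)x − (0.746)(10)(4.41) = 0
1965x² − 7.460x − 32.90 = 0
x = [7.460 + √(55.65 + 258583)]/(2 × 1965) = 0.1313 m

x = 0.131 m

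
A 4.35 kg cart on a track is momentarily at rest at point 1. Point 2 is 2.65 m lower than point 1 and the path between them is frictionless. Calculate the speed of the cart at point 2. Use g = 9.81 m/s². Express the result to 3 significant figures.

v = 7.21 m/s

By conservation of mechanical energy, mgh = ½mv²
v = √(2gh) = √(2 × 9.81 × 2.65) = √51.993 = 7.211 m/s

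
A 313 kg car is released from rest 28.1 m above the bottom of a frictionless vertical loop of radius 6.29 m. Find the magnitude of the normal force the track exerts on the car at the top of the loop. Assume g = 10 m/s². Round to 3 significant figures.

Energy from release to top (height 2r): mgh = ½mv_top² + mg(2r)
v_top² = 2g(h − 2r) = 2(10)(28.1 − 12.58) = 310.40 m²/s²
At the top, both N and weight point toward the centre: N + mg = mv_top²/r
N = m(v_top²/r − g) = 313(310.40/6.29 − 10) = 12316 N

N = 12300 N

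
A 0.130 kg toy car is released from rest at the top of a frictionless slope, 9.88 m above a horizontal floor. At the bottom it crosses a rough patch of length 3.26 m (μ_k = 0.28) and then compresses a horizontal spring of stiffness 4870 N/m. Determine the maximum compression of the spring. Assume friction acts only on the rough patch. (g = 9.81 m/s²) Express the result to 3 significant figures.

Initial energy: E₁ = mgh = (0.130)(9.81)(9.88) = 12.600 J
Friction removes W_f = μ_k mg d = (0.28)(0.130)(9.81)(3.26) = 1.164 J
Energy reaching the spring: E = 12.600 − 1.164 = 11.436 J
At max compression ½kx² = E ⇒ x = √(2E/k) = √(2 × 11.436/4870) = 0.06853 m

x = 0.0685 m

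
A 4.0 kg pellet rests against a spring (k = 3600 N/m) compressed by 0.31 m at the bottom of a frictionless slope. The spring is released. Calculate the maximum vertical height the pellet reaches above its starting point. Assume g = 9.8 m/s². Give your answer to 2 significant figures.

Energy conservation from release to the highest point: ½kx² = mgh
h = kx²/(2mg) = (3600)(0.31)²/(2 × 4.0 × 9.8) = 4.413 m

h = 4.4 m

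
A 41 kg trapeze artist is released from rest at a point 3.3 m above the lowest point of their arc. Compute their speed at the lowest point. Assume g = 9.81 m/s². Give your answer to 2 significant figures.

Equating total energy at the two states: mgh = ½mv²
v = √(2gh) = √(2 × 9.81 × 3.3) = √64.746 = 8.046 m/s

v = 8.0 m/s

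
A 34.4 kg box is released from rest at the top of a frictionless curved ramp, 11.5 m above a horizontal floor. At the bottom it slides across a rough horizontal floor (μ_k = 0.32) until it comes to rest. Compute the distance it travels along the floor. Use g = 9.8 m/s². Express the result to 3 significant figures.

Applying the work–energy principle:
At rest all PE has been dissipated by friction: mgh = μ_k m g d
d = h/μ_k = 11.5/0.32 = 35.94 m

d = 35.9 m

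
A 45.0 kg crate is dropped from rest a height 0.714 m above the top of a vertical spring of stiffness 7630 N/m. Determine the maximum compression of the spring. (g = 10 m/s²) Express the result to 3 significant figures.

Take the reference level at the top of the uncompressed spring. At max compression the crate has fallen H + x and is momentarily at rest:
mg(H + x) = ½kx²
½(7630)x² − (45.0)(10)x − (45.0)(10)(0.714) = 0
3815x² − 450.0x − 321.3 = 0
x = [450.0 + √(202500 + 4.9030e+06)]/(2 × 3815) = 0.3551 m

x = 0.355 m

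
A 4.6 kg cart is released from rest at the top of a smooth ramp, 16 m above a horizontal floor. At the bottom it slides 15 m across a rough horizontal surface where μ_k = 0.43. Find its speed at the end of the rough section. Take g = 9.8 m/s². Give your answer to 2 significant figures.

Applying the work–energy principle:
mgh = ½mv² + μ_k m g d
W_f = μ_k mg d = (0.43)(4.6)(9.8)(15) = 290.8 J
½mv² = mgh − W_f = 721.28 − 290.8 = 430.51 J
v = √(2 × 430.51/4.6) = 13.68 m/s

v = 14 m/s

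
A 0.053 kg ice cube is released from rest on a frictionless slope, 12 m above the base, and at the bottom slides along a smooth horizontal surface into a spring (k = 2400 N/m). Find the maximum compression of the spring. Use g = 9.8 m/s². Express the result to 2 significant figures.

x = 0.072 m

At max compression the cube is momentarily at rest: mgh = ½kx²
x = √(2mgh/k) = √(2 × 0.053 × 9.8 × 12 / 2400) = 0.07207 m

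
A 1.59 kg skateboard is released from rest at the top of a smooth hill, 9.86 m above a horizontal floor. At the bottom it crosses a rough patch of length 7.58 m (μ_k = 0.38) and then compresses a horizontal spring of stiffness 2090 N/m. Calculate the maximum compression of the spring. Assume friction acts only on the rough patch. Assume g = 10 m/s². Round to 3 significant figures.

x = 0.326 m

Initial energy: E₁ = mgh = (1.59)(10)(9.86) = 156.77 J
Friction removes W_f = μ_k mg d = (0.38)(1.59)(10)(7.58) = 45.80 J
Energy reaching the spring: E = 156.77 − 45.80 = 110.98 J
At max compression ½kx² = E ⇒ x = √(2E/k) = √(2 × 110.98/2090) = 0.3259 m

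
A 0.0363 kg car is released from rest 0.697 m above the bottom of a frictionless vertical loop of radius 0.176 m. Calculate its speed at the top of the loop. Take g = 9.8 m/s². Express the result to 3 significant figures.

Energy conservation: mgh = ½mv_top² + mg(2r)
v_top² = 2g(h − 2r) = 2(9.8)(0.697 − 0.3520) = 6.762
v_top = 2.600 m/s

v = 2.60 m/s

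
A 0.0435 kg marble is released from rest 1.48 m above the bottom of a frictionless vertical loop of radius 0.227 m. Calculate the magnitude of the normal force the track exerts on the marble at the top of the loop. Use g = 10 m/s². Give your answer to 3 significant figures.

Energy from release to top (height 2r): mgh = ½mv_top² + mg(2r)
v_top² = 2g(h − 2r) = 2(10)(1.48 − 0.4540) = 20.520 m²/s²
At the top, both N and weight point toward the centre: N + mg = mv_top²/r
N = m(v_top²/r − g) = 0.0435(20.520/0.227 − 10) = 3.497 N

N = 3.50 N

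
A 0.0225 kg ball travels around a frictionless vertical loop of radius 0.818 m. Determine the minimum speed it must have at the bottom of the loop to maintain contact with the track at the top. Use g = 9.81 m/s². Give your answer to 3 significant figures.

v = 6.33 m/s

At the top: mg = mv_top²/r ⇒ v_top² = gr = 8.025 m²/s²
Energy from bottom to top (height 2r): ½mv_bot² = ½mv_top² + mg(2r)
v_bot² = gr + 4gr = 5gr = 40.12
v_bot = √(5gr) = 6.334 m/s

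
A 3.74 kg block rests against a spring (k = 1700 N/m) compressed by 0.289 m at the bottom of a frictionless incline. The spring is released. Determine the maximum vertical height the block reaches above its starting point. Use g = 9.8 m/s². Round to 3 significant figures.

h = 1.94 m

At maximum height the block is at rest, so ½kx² = mgh
h = kx²/(2mg) = (1700)(0.289)²/(2 × 3.74 × 9.8) = 1.937 m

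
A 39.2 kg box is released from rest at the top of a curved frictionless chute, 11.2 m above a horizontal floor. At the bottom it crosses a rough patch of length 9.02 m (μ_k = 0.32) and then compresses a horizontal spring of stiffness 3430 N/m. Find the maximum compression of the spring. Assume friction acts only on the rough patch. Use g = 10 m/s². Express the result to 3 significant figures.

x = 1.38 m

Initial energy: E₁ = mgh = (39.2)(10)(11.2) = 4390.4 J
Friction removes W_f = μ_k mg d = (0.32)(39.2)(10)(9.02) = 1131 J
Energy reaching the spring: E = 4390.4 − 1131 = 3258.9 J
At max compression ½kx² = E ⇒ x = √(2E/k) = √(2 × 3258.9/3430) = 1.378 m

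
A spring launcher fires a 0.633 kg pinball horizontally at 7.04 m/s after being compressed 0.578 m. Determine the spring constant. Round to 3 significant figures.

k = 93.9 N/m

Energy stored in the spring equals the launch KE: ½kx² = ½mv²
k = mv²/x² = (0.633)(7.04)²/(0.578)² = 93.91 N/m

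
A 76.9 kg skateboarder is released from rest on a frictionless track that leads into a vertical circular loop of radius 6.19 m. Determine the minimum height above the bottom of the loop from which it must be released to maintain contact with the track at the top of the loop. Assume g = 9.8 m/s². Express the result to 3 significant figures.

At the top, for minimum speed gravity alone supplies the centripetal force: mg = mv_top²/r ⇒ v_top² = gr = 60.66 m²/s²
Energy conservation from release height h to the top (height 2r): mgh = ½mv_top² + mg(2r)
h = v_top²/(2g) + 2r = r/2 + 2r = 5r/2 = 15.48 m

h = 15.5 m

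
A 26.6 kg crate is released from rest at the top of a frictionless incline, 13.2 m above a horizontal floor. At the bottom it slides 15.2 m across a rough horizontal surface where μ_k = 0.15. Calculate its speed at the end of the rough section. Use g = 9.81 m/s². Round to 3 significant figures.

Applying the work–energy principle:
mgh = ½mv² + μ_k m g d
W_f = μ_k mg d = (0.15)(26.6)(9.81)(15.2) = 595.0 J
½mv² = mgh − W_f = 3444.5 − 595.0 = 2849.5 J
v = √(2 × 2849.5/26.6) = 14.64 m/s

v = 14.6 m/s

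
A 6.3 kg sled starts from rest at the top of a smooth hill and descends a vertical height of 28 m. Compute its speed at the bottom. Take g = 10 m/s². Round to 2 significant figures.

v = 24 m/s

Mechanical energy is conserved (no friction): mgh = ½mv²
The mass cancels from both sides.
v = √(2gh) = √(2 × 10 × 28) = √560.00 = 23.66 m/s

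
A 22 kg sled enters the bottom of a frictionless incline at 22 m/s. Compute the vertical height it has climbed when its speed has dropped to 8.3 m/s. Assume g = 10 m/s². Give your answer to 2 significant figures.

Conservation of energy: ½mv₁² = ½mv₂² + mgh
h = (v₁² − v₂²)/(2g) = (22² − 8.3²)/(2 × 10) = 20.76 m

h = 21 m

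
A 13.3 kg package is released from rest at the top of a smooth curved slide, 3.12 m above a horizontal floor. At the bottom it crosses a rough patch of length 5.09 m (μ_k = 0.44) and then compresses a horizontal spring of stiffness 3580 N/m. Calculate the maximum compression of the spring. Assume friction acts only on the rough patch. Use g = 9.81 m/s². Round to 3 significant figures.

Initial energy: E₁ = mgh = (13.3)(9.81)(3.12) = 407.08 J
Friction removes W_f = μ_k mg d = (0.44)(13.3)(9.81)(5.09) = 292.2 J
Energy reaching the spring: E = 407.08 − 292.2 = 114.87 J
At max compression ½kx² = E ⇒ x = √(2E/k) = √(2 × 114.87/3580) = 0.2533 m

x = 0.253 m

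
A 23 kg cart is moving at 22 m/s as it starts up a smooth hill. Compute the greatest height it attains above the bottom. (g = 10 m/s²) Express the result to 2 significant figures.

By energy conservation, ½mv² = mgh
h = v²/(2g) = 22²/(2 × 10) = 24.20 m

h = 24 m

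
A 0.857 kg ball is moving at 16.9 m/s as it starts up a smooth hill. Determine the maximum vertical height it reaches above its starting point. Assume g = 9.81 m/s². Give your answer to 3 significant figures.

Setting KE at the bottom equal to PE gained: ½mv² = mgh
h = v²/(2g) = 16.9²/(2 × 9.81) = 14.56 m

h = 14.6 m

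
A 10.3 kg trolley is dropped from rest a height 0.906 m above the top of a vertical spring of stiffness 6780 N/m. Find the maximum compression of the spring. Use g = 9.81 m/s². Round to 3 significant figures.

Measuring PE from the top of the relaxed spring, at max compression the trolley has dropped H + x with zero KE, so:
mg(H + x) = ½kx²
½(6780)x² − (10.3)(9.81)x − (10.3)(9.81)(0.906) = 0
3390x² − 101.0x − 91.54 = 0
x = [101.0 + √(10210 + 1.2413e+06)]/(2 × 3390) = 0.1799 m

x = 0.180 m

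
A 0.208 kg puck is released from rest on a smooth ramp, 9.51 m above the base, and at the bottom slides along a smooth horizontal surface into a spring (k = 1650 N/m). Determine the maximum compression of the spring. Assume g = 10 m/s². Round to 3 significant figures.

Gravitational PE at the top equals spring PE at max compression: mgh = ½kx²
x = √(2mgh/k) = √(2 × 0.208 × 10 × 9.51 / 1650) = 0.1548 m

x = 0.155 m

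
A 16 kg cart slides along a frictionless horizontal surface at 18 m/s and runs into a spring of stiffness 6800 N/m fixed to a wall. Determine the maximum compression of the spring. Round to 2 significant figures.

x = 0.87 m

Conservation of energy between contact and max compression: ½mv² = ½kx²
x = v√(m/k) = 18 × √(16/6800) = 0.8731 m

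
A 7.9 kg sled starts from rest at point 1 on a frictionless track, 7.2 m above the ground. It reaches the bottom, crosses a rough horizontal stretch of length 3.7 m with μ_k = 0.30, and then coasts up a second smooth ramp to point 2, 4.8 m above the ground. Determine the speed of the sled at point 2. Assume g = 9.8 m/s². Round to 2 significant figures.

Energy at 1: mgh₁ = (7.9)(9.8)(7.2) = 557.42 J
Friction loss: W_f = μ_k mg d = 85.94 J
At 2: ½mv² + mgh₂ = mgh₁ − W_f
½mv² = 557.42 − 85.94 − 371.62 = 99.872 J
v = √(2 × 99.872/7.9) = 5.028 m/s

v = 5.0 m/s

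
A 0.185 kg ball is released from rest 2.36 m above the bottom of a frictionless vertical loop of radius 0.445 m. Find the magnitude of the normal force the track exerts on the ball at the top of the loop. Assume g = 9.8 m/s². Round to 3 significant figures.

N = 10.2 N

Energy from release to top (height 2r): mgh = ½mv_top² + mg(2r)
v_top² = 2g(h − 2r) = 2(9.8)(2.36 − 0.8900) = 28.812 m²/s²
At the top, both N and weight point toward the centre: N + mg = mv_top²/r
N = m(v_top²/r − g) = 0.185(28.812/0.445 − 9.8) = 10.17 N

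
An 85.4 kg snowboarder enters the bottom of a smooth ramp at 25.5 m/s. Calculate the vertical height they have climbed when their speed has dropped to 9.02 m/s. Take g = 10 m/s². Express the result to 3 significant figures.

h = 28.4 m

Energy balance between the two points: ½mv₁² = ½mv₂² + mgh
h = (v₁² − v₂²)/(2g) = (25.5² − 9.02²)/(2 × 10) = 28.44 m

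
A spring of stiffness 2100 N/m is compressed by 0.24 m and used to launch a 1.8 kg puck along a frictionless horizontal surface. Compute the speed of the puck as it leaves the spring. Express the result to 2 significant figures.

Spring PE converts entirely to kinetic energy: ½kx² = ½mv²
v = x√(k/m) = 0.24 × √(2100/1.8) = 8.198 m/s

v = 8.2 m/s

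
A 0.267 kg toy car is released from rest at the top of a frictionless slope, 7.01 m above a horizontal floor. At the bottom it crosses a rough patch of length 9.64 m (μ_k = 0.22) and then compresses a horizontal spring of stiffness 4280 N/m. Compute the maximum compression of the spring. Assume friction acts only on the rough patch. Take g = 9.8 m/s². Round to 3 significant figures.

x = 0.0773 m

Initial energy: E₁ = mgh = (0.267)(9.8)(7.01) = 18.342 J
Friction removes W_f = μ_k mg d = (0.22)(0.267)(9.8)(9.64) = 5.549 J
Energy reaching the spring: E = 18.342 − 5.549 = 12.793 J
At max compression ½kx² = E ⇒ x = √(2E/k) = √(2 × 12.793/4280) = 0.07732 m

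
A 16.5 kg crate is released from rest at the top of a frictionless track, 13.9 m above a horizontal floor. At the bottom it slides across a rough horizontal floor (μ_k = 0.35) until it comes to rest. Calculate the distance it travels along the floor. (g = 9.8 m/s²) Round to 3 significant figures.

Energy bookkeeping (friction removes W_f = μ_k N d):
At rest all PE has been dissipated by friction: mgh = μ_k m g d
d = h/μ_k = 13.9/0.35 = 39.71 m

d = 39.7 m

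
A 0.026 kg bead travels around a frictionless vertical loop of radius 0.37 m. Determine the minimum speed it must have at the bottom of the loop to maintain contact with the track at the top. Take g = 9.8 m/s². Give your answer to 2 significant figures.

At the top: mg = mv_top²/r ⇒ v_top² = gr = 3.626 m²/s²
Energy from bottom to top (height 2r): ½mv_bot² = ½mv_top² + mg(2r)
v_bot² = gr + 4gr = 5gr = 18.13
v_bot = √(5gr) = 4.258 m/s

v = 4.3 m/s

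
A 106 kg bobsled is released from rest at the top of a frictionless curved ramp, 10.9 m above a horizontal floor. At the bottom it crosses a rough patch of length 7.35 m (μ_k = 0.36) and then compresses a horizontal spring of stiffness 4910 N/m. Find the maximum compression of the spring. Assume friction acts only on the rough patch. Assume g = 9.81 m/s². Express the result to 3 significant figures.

Initial energy: E₁ = mgh = (106)(9.81)(10.9) = 11334 J
Friction removes W_f = μ_k mg d = (0.36)(106)(9.81)(7.35) = 2751 J
Energy reaching the spring: E = 11334 − 2751 = 8583.0 J
At max compression ½kx² = E ⇒ x = √(2E/k) = √(2 × 8583.0/4910) = 1.870 m

x = 1.87 m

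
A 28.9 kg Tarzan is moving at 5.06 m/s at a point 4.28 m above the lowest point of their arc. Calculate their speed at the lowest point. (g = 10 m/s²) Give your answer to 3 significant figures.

Mechanical energy is conserved (no friction): ½mv₀² + mgh = ½mv²
v² = v₀² + 2gh = (5.06)² + 2(10)(4.28) = 111.20
v = √111.20 = 10.55 m/s

v = 10.5 m/s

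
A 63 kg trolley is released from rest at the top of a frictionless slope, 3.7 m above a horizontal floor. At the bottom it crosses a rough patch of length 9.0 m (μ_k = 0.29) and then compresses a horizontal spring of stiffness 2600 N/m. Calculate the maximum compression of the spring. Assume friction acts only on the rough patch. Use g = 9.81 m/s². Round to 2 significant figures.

Initial energy: E₁ = mgh = (63)(9.81)(3.7) = 2286.7 J
Friction removes W_f = μ_k mg d = (0.29)(63)(9.81)(9.0) = 1613 J
Energy reaching the spring: E = 2286.7 − 1613 = 673.65 J
At max compression ½kx² = E ⇒ x = √(2E/k) = √(2 × 673.65/2600) = 0.7199 m

x = 0.72 m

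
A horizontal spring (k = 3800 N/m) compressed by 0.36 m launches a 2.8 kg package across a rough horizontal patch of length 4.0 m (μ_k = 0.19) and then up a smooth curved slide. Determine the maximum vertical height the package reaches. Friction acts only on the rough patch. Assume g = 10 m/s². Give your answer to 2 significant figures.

Spring energy: E₀ = ½kx² = ½(3800)(0.36)² = 246.24 J
Friction: W_f = μ_k mg d = (0.19)(2.8)(10)(4.0) = 21.28 J
Energy at base of ramp: E = 246.24 − 21.28 = 224.96 J
At max height all remaining energy is PE: mgh = E ⇒ h = E/(mg) = 224.96/(2.8 × 10) = 8.034 m

h = 8.0 m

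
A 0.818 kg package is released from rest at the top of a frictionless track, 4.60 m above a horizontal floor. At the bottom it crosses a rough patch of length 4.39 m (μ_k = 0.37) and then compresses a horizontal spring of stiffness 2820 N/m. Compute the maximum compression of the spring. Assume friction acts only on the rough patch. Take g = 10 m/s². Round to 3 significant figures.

Initial energy: E₁ = mgh = (0.818)(10)(4.60) = 37.628 J
Friction removes W_f = μ_k mg d = (0.37)(0.818)(10)(4.39) = 13.29 J
Energy reaching the spring: E = 37.628 − 13.29 = 24.341 J
At max compression ½kx² = E ⇒ x = √(2E/k) = √(2 × 24.341/2820) = 0.1314 m

x = 0.131 m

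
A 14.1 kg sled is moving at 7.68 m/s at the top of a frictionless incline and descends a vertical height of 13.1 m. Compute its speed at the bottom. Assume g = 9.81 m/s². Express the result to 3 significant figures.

Mechanical energy is conserved (no friction): ½mv₀² + mgh = ½mv²
v² = v₀² + 2gh = (7.68)² + 2(9.81)(13.1) = 316.00
v = √316.00 = 17.78 m/s

v = 17.8 m/s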